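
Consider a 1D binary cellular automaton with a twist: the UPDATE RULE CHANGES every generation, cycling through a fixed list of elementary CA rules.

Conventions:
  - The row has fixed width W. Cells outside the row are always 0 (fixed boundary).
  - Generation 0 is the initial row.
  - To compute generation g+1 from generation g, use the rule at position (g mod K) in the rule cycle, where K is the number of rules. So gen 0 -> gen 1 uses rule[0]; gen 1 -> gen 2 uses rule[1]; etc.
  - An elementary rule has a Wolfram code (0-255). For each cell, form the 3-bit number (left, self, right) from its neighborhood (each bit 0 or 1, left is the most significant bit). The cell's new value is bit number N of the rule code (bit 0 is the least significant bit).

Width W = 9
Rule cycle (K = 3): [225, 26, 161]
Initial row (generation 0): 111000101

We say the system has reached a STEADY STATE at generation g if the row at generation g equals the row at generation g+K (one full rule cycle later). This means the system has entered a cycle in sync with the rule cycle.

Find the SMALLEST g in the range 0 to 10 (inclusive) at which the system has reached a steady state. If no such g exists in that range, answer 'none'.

Gen 0: 111000101
Gen 1 (rule 225): 011010010
Gen 2 (rule 26): 110001101
Gen 3 (rule 161): 000100010
Gen 4 (rule 225): 110001000
Gen 5 (rule 26): 101010100
Gen 6 (rule 161): 010101001
Gen 7 (rule 225): 001010000
Gen 8 (rule 26): 010001000
Gen 9 (rule 161): 000100011
Gen 10 (rule 225): 110001001
Gen 11 (rule 26): 101010110
Gen 12 (rule 161): 010101000
Gen 13 (rule 225): 001010011

Answer: none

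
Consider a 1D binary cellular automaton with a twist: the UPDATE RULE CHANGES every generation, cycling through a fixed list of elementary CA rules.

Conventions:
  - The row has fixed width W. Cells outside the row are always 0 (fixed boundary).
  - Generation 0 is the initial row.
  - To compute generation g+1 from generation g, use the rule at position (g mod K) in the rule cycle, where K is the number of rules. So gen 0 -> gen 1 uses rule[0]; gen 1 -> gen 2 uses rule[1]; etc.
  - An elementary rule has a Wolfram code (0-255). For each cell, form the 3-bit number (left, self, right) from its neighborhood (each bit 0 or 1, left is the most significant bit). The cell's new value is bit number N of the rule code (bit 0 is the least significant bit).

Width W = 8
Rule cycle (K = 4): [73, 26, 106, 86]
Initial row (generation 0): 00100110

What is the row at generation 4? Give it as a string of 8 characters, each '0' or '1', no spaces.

Answer: 11100011

Derivation:
Gen 0: 00100110
Gen 1 (rule 73): 10000110
Gen 2 (rule 26): 01001101
Gen 3 (rule 106): 10011110
Gen 4 (rule 86): 11100011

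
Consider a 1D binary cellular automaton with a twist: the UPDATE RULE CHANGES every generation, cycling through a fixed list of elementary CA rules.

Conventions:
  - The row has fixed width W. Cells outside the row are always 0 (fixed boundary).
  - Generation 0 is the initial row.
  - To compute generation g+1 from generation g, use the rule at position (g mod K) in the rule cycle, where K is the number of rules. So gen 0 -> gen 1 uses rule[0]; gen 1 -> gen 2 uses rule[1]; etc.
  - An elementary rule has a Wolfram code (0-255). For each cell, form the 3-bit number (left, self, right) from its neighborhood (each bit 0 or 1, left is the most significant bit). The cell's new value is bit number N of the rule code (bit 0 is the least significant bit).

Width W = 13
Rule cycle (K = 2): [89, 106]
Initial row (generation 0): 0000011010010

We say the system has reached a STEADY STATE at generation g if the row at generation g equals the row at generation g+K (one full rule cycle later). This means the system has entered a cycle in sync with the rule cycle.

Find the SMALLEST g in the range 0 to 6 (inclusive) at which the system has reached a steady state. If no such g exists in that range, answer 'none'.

Answer: 6

Derivation:
Gen 0: 0000011010010
Gen 1 (rule 89): 1111011001001
Gen 2 (rule 106): 1001111010010
Gen 3 (rule 89): 0101001001001
Gen 4 (rule 106): 1010010010010
Gen 5 (rule 89): 0001001001001
Gen 6 (rule 106): 0010010010010
Gen 7 (rule 89): 1001001001001
Gen 8 (rule 106): 0010010010010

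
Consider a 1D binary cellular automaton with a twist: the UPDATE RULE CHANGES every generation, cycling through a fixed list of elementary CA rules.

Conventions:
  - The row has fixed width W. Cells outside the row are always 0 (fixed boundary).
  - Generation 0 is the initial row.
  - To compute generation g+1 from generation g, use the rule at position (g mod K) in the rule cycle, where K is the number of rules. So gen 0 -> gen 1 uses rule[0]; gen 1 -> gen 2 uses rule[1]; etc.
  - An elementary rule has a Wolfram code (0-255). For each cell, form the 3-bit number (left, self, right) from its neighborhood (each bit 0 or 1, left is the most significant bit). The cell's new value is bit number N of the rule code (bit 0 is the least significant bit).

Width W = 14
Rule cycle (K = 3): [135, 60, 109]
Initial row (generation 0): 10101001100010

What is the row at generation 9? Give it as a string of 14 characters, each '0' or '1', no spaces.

Answer: 10011110010010

Derivation:
Gen 0: 10101001100010
Gen 1 (rule 135): 10101010001110
Gen 2 (rule 60): 11111111001001
Gen 3 (rule 109): 10000001001001
Gen 4 (rule 135): 10111111011011
Gen 5 (rule 60): 11100000110110
Gen 6 (rule 109): 10101110111110
Gen 7 (rule 135): 10100100011100
Gen 8 (rule 60): 11110110010010
Gen 9 (rule 109): 10011110010010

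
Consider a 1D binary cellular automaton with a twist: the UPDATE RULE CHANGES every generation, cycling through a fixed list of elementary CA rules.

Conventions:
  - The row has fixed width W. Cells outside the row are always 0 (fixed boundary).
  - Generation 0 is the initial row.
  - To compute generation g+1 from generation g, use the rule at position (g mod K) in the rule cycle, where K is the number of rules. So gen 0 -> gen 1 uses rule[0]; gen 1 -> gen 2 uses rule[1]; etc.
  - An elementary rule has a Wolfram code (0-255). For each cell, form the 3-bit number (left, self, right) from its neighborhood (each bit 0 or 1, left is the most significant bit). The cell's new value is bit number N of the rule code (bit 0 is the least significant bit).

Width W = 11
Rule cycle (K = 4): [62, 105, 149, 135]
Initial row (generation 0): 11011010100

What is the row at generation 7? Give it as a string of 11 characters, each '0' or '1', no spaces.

Answer: 00001001110

Derivation:
Gen 0: 11011010100
Gen 1 (rule 62): 10110111110
Gen 2 (rule 105): 01111100010
Gen 3 (rule 149): 00111011011
Gen 4 (rule 135): 11010000000
Gen 5 (rule 62): 10111000000
Gen 6 (rule 105): 01101011111
Gen 7 (rule 149): 00001001110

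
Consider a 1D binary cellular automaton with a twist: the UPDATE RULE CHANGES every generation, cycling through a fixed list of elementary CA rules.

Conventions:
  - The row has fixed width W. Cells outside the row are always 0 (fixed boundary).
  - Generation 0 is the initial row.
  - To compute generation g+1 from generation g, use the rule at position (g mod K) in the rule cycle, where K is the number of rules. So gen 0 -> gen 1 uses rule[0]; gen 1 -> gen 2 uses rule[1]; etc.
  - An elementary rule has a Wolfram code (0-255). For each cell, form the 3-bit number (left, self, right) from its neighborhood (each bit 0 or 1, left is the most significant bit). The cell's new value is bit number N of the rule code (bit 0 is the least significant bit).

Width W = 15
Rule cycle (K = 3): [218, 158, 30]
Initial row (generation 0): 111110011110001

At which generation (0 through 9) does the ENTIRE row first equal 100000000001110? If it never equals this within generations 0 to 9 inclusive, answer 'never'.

Answer: 3

Derivation:
Gen 0: 111110011110001
Gen 1 (rule 218): 111111111111010
Gen 2 (rule 158): 111111111110011
Gen 3 (rule 30): 100000000001110
Gen 4 (rule 218): 010000000011111
Gen 5 (rule 158): 111000000111110
Gen 6 (rule 30): 100100001100001
Gen 7 (rule 218): 011010011110010
Gen 8 (rule 158): 110011111101111
Gen 9 (rule 30): 101110000001000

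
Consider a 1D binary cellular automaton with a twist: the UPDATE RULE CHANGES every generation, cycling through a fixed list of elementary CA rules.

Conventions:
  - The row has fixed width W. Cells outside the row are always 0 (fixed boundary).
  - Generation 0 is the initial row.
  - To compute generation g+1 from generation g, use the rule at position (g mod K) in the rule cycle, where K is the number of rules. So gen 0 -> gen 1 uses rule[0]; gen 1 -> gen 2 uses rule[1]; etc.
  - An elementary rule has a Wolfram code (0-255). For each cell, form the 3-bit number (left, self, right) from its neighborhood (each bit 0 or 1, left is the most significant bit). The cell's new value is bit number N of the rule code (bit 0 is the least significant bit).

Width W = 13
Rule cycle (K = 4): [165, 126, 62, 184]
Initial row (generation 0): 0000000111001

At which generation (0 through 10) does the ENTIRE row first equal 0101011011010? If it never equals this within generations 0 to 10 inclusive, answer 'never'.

Gen 0: 0000000111001
Gen 1 (rule 165): 1111110010001
Gen 2 (rule 126): 1000011111011
Gen 3 (rule 62): 1100110000110
Gen 4 (rule 184): 1010101000101
Gen 5 (rule 165): 1111111010111
Gen 6 (rule 126): 1000001111101
Gen 7 (rule 62): 1100011000011
Gen 8 (rule 184): 1010010100010
Gen 9 (rule 165): 1110011101010
Gen 10 (rule 126): 1011110111111

Answer: never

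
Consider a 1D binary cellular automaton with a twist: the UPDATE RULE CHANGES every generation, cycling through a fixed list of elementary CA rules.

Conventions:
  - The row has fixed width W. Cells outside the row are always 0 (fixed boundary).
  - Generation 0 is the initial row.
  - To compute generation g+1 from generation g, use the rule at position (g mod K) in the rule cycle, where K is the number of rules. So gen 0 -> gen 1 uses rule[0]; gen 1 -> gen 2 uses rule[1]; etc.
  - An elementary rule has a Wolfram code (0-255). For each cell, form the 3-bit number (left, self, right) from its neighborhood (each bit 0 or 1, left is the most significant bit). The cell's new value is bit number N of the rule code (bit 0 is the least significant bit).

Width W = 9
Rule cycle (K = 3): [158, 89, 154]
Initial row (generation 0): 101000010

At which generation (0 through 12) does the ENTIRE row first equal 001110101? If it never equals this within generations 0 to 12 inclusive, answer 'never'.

Answer: 2

Derivation:
Gen 0: 101000010
Gen 1 (rule 158): 101100111
Gen 2 (rule 89): 001110101
Gen 3 (rule 154): 011100000
Gen 4 (rule 158): 111010000
Gen 5 (rule 89): 101001111
Gen 6 (rule 154): 000111110
Gen 7 (rule 158): 001111101
Gen 8 (rule 89): 101000100
Gen 9 (rule 154): 000101010
Gen 10 (rule 158): 001101011
Gen 11 (rule 89): 101100011
Gen 12 (rule 154): 001010110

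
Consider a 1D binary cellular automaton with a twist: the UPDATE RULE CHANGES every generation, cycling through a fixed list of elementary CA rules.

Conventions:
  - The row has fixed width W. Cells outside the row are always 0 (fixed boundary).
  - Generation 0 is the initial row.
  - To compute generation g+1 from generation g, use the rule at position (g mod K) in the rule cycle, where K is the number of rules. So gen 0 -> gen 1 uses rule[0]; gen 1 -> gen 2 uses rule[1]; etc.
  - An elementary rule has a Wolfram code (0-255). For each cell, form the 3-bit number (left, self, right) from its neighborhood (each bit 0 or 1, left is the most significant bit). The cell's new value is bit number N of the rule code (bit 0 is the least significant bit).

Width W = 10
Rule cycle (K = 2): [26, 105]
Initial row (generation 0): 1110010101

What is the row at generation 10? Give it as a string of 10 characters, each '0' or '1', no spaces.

Answer: 1101000100

Derivation:
Gen 0: 1110010101
Gen 1 (rule 26): 1001100000
Gen 2 (rule 105): 0001101111
Gen 3 (rule 26): 0011001000
Gen 4 (rule 105): 1011000011
Gen 5 (rule 26): 0010100110
Gen 6 (rule 105): 1001000110
Gen 7 (rule 26): 0110101101
Gen 8 (rule 105): 0111011110
Gen 9 (rule 26): 1100010001
Gen 10 (rule 105): 1101000100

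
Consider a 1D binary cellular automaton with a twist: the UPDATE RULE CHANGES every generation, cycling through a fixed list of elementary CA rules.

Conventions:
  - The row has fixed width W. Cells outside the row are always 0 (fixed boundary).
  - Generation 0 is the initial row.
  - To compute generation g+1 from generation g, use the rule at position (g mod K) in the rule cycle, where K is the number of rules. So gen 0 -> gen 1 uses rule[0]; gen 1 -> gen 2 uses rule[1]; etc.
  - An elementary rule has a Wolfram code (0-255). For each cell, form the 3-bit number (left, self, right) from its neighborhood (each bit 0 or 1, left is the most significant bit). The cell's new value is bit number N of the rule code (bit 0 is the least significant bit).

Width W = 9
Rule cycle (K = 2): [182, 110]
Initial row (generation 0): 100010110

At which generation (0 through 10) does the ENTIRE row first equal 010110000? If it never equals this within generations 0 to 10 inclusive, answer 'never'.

Answer: never

Derivation:
Gen 0: 100010110
Gen 1 (rule 182): 110111001
Gen 2 (rule 110): 111101011
Gen 3 (rule 182): 011011100
Gen 4 (rule 110): 111110100
Gen 5 (rule 182): 011101110
Gen 6 (rule 110): 110111010
Gen 7 (rule 182): 001010111
Gen 8 (rule 110): 011111101
Gen 9 (rule 182): 101111011
Gen 10 (rule 110): 111001111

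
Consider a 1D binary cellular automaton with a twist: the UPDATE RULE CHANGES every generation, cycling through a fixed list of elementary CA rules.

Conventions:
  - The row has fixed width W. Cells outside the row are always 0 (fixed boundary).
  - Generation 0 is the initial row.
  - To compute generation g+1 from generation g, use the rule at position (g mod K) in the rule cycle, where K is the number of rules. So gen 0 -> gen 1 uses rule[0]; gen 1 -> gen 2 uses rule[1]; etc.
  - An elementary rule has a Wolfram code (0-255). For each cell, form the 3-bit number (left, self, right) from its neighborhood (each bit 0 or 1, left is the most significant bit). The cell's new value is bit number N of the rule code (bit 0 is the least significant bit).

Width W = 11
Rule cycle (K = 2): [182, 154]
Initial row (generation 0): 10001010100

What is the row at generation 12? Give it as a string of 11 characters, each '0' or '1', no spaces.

Answer: 01101111010

Derivation:
Gen 0: 10001010100
Gen 1 (rule 182): 11011111110
Gen 2 (rule 154): 10011111101
Gen 3 (rule 182): 11101111011
Gen 4 (rule 154): 11001110010
Gen 5 (rule 182): 00110101111
Gen 6 (rule 154): 01100001110
Gen 7 (rule 182): 10010010101
Gen 8 (rule 154): 01101100000
Gen 9 (rule 182): 10010010000
Gen 10 (rule 154): 01101101000
Gen 11 (rule 182): 10010011100
Gen 12 (rule 154): 01101111010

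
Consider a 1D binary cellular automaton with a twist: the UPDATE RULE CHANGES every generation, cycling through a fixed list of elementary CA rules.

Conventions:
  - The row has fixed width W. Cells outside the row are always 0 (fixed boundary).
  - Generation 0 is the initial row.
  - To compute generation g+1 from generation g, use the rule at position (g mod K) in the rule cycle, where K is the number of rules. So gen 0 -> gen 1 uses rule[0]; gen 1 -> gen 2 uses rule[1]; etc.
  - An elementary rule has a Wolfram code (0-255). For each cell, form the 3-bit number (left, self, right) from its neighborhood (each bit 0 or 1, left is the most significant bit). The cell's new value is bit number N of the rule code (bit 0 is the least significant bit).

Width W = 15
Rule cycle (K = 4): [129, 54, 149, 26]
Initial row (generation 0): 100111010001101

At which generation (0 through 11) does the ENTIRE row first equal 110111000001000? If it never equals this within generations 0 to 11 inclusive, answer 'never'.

Answer: never

Derivation:
Gen 0: 100111010001101
Gen 1 (rule 129): 000010000100000
Gen 2 (rule 54): 000111001110000
Gen 3 (rule 149): 110010100101111
Gen 4 (rule 26): 101100011001000
Gen 5 (rule 129): 000001000000011
Gen 6 (rule 54): 000011100000100
Gen 7 (rule 149): 111001011110111
Gen 8 (rule 26): 100110010000100
Gen 9 (rule 129): 000000000110001
Gen 10 (rule 54): 000000001001011
Gen 11 (rule 149): 111111101101000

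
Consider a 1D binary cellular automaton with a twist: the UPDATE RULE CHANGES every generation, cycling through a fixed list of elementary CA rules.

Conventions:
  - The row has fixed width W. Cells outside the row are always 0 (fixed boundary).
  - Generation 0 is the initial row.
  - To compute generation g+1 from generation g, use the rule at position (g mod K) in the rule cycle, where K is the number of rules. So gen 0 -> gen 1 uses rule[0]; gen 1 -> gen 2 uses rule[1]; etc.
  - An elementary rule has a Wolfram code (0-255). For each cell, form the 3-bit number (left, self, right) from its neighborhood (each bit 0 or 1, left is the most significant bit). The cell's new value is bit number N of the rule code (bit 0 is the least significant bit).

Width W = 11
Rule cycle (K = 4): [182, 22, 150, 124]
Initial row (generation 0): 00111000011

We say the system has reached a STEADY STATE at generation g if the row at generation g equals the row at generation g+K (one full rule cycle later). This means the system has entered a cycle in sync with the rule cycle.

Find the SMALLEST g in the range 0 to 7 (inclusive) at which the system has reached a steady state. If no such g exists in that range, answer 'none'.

Answer: none

Derivation:
Gen 0: 00111000011
Gen 1 (rule 182): 01010100100
Gen 2 (rule 22): 11010111110
Gen 3 (rule 150): 00010011101
Gen 4 (rule 124): 00011010111
Gen 5 (rule 182): 00100111010
Gen 6 (rule 22): 01111000011
Gen 7 (rule 150): 10110100100
Gen 8 (rule 124): 11111110110
Gen 9 (rule 182): 01111101001
Gen 10 (rule 22): 10000001111
Gen 11 (rule 150): 11000010110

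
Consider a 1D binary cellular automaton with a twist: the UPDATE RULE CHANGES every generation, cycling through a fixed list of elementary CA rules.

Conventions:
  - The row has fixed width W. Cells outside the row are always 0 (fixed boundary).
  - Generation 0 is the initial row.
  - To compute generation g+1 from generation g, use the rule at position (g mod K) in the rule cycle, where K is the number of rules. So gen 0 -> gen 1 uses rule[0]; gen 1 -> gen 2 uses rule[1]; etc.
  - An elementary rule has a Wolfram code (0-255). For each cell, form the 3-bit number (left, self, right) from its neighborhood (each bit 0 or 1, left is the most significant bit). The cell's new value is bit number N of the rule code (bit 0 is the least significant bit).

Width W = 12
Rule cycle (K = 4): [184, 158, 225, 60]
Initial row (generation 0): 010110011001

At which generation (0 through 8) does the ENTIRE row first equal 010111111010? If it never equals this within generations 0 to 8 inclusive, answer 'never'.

Answer: never

Derivation:
Gen 0: 010110011001
Gen 1 (rule 184): 001101010100
Gen 2 (rule 158): 011001010110
Gen 3 (rule 225): 001000101010
Gen 4 (rule 60): 001100111111
Gen 5 (rule 184): 001010111110
Gen 6 (rule 158): 011010111101
Gen 7 (rule 225): 001101011110
Gen 8 (rule 60): 001011110001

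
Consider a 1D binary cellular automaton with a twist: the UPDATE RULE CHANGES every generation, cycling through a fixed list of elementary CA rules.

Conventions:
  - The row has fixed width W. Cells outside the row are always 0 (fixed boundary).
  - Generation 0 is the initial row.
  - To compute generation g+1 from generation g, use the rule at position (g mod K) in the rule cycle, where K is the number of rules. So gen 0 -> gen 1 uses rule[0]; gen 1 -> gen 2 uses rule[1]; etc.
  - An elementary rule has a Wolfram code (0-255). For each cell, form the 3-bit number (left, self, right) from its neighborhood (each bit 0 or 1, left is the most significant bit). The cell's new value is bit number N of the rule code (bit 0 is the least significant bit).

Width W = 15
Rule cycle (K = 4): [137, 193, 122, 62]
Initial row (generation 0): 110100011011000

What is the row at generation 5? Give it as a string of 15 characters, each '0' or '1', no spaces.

Answer: 100100011110110

Derivation:
Gen 0: 110100011011000
Gen 1 (rule 137): 100001010010011
Gen 2 (rule 193): 001100000000001
Gen 3 (rule 122): 011110000000010
Gen 4 (rule 62): 110001000000111
Gen 5 (rule 137): 100100011110110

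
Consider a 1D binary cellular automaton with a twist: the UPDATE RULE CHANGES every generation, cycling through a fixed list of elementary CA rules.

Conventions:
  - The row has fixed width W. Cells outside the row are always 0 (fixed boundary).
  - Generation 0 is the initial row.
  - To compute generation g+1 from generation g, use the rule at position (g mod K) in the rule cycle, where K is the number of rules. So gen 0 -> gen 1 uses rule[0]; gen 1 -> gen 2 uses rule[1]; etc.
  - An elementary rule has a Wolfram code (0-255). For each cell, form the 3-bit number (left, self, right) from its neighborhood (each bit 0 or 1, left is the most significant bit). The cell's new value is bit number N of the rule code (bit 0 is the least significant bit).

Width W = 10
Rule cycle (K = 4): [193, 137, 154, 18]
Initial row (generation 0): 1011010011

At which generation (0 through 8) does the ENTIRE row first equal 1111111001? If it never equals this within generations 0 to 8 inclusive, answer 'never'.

Gen 0: 1011010011
Gen 1 (rule 193): 0001000001
Gen 2 (rule 137): 1100011100
Gen 3 (rule 154): 1010111010
Gen 4 (rule 18): 0000000001
Gen 5 (rule 193): 1111111100
Gen 6 (rule 137): 1111111001
Gen 7 (rule 154): 1111110110
Gen 8 (rule 18): 0000000001

Answer: 6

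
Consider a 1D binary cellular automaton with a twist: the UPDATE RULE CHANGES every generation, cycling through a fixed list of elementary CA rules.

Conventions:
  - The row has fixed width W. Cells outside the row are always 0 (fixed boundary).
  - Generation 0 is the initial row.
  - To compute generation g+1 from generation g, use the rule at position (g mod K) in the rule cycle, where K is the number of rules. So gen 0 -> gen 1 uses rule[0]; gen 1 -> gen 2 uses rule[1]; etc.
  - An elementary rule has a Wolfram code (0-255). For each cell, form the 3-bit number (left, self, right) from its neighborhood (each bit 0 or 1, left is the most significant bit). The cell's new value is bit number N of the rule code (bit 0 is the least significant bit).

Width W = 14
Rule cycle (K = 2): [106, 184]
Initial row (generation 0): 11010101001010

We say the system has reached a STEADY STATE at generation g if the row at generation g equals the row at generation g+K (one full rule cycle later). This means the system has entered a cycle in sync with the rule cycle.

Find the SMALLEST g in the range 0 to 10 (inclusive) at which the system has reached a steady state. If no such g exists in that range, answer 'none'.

Answer: 0

Derivation:
Gen 0: 11010101001010
Gen 1 (rule 106): 11101010010100
Gen 2 (rule 184): 11010101001010
Gen 3 (rule 106): 11101010010100
Gen 4 (rule 184): 11010101001010
Gen 5 (rule 106): 11101010010100
Gen 6 (rule 184): 11010101001010
Gen 7 (rule 106): 11101010010100
Gen 8 (rule 184): 11010101001010
Gen 9 (rule 106): 11101010010100
Gen 10 (rule 184): 11010101001010
Gen 11 (rule 106): 11101010010100
Gen 12 (rule 184): 11010101001010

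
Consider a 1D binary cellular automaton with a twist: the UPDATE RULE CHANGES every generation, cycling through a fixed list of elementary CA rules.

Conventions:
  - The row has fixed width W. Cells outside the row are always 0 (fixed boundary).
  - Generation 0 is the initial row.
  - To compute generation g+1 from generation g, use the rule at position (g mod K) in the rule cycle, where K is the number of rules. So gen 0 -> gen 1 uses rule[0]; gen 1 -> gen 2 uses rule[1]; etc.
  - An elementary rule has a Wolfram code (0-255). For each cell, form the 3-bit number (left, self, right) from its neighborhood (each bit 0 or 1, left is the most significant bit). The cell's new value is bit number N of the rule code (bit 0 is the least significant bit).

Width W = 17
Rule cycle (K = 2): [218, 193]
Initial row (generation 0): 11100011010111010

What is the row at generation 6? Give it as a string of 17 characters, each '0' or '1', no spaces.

Answer: 01111111100111101

Derivation:
Gen 0: 11100011010111010
Gen 1 (rule 218): 11110111000111001
Gen 2 (rule 193): 01110011010011000
Gen 3 (rule 218): 11111111001111100
Gen 4 (rule 193): 01111111000111101
Gen 5 (rule 218): 11111111101111100
Gen 6 (rule 193): 01111111100111101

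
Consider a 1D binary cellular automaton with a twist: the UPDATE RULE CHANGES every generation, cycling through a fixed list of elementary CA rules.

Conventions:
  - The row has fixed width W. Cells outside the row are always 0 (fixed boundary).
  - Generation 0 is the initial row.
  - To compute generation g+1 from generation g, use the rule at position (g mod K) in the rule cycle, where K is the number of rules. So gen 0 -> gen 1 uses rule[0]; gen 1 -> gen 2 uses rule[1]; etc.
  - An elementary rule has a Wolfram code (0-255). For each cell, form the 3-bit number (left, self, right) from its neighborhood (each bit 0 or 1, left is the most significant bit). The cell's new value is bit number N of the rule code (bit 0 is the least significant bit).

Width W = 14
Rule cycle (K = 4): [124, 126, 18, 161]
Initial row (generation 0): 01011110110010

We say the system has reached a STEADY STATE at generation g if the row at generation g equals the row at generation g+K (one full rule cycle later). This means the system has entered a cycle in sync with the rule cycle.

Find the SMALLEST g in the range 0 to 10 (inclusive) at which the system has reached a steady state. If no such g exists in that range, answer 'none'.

Answer: none

Derivation:
Gen 0: 01011110110010
Gen 1 (rule 124): 01110011111011
Gen 2 (rule 126): 11011110001111
Gen 3 (rule 18): 00000001010000
Gen 4 (rule 161): 11111100100111
Gen 5 (rule 124): 10000110110101
Gen 6 (rule 126): 11001111111111
Gen 7 (rule 18): 00110000000000
Gen 8 (rule 161): 10000111111111
Gen 9 (rule 124): 11000100000001
Gen 10 (rule 126): 11101110000011
Gen 11 (rule 18): 00000001000100
Gen 12 (rule 161): 11111100010001
Gen 13 (rule 124): 10000110011001
Gen 14 (rule 126): 11001111111111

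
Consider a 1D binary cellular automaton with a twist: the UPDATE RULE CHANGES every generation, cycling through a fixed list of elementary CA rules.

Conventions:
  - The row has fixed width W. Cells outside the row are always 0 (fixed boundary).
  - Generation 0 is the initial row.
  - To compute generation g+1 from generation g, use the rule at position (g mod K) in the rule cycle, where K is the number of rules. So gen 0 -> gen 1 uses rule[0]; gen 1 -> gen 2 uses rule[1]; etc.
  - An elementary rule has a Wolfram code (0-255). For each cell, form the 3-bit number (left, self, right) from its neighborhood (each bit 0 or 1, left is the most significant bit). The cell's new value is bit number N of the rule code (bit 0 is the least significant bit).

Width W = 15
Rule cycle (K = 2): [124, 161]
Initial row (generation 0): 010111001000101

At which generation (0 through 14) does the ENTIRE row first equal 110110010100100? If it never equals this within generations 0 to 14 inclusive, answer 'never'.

Answer: never

Derivation:
Gen 0: 010111001000101
Gen 1 (rule 124): 011101101100111
Gen 2 (rule 161): 001010010000010
Gen 3 (rule 124): 001111011000011
Gen 4 (rule 161): 100110100011000
Gen 5 (rule 124): 110111110011100
Gen 6 (rule 161): 001011100001001
Gen 7 (rule 124): 001110110001101
Gen 8 (rule 161): 100101000100010
Gen 9 (rule 124): 110111100110011
Gen 10 (rule 161): 001011000000000
Gen 11 (rule 124): 001111100000000
Gen 12 (rule 161): 100111001111111
Gen 13 (rule 124): 110101101000001
Gen 14 (rule 161): 001010010011100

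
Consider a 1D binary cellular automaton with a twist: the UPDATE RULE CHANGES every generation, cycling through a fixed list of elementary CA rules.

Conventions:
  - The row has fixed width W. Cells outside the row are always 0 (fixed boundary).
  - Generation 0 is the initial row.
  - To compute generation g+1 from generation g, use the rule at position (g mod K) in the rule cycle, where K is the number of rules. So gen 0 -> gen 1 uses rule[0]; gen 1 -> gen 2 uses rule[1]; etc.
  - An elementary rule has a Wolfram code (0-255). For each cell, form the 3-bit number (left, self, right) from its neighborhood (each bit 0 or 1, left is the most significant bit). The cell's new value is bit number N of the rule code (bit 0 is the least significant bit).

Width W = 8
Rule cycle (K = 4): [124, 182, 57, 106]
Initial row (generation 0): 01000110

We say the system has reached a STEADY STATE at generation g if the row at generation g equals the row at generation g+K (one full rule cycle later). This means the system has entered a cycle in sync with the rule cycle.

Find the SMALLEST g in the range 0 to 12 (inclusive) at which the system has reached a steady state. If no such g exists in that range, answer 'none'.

Gen 0: 01000110
Gen 1 (rule 124): 01100111
Gen 2 (rule 182): 10011010
Gen 3 (rule 57): 01010101
Gen 4 (rule 106): 10101010
Gen 5 (rule 124): 11111111
Gen 6 (rule 182): 01111110
Gen 7 (rule 57): 01000001
Gen 8 (rule 106): 10000010
Gen 9 (rule 124): 11000011
Gen 10 (rule 182): 00100100
Gen 11 (rule 57): 10010011
Gen 12 (rule 106): 00100111
Gen 13 (rule 124): 00110101
Gen 14 (rule 182): 01001111
Gen 15 (rule 57): 00101000
Gen 16 (rule 106): 01010000

Answer: none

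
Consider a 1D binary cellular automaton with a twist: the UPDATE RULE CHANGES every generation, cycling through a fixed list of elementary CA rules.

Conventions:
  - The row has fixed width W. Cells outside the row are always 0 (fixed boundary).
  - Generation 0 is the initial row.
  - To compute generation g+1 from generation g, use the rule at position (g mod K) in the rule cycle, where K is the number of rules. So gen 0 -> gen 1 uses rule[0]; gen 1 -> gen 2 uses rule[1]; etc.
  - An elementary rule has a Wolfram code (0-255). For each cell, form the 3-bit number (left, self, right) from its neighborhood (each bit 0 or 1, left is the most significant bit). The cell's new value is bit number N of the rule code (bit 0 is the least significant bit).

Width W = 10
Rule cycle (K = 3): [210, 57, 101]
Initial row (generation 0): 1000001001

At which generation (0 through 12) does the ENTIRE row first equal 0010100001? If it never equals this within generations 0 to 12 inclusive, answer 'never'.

Gen 0: 1000001001
Gen 1 (rule 210): 0100010110
Gen 2 (rule 57): 0011001101
Gen 3 (rule 101): 1001000111
Gen 4 (rule 210): 0110101011
Gen 5 (rule 57): 0101010110
Gen 6 (rule 101): 0111111010
Gen 7 (rule 210): 1011111001
Gen 8 (rule 57): 0110000100
Gen 9 (rule 101): 0010110101
Gen 10 (rule 210): 0100010000
Gen 11 (rule 57): 0011001111
Gen 12 (rule 101): 1001000001

Answer: never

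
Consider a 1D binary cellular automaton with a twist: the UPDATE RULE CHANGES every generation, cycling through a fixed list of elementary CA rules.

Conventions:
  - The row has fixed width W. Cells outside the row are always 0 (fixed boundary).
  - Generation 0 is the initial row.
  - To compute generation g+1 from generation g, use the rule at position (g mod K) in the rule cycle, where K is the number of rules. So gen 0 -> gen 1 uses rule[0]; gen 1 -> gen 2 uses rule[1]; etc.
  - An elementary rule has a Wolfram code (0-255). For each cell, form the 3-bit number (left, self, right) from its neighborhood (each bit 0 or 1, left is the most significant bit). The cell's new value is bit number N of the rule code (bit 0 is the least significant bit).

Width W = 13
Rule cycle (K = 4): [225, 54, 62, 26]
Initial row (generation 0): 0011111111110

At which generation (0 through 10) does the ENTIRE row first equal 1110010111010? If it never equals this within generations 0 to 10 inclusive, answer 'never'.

Gen 0: 0011111111110
Gen 1 (rule 225): 1001111111110
Gen 2 (rule 54): 1110000000001
Gen 3 (rule 62): 1001000000011
Gen 4 (rule 26): 0110100000110
Gen 5 (rule 225): 0011001110010
Gen 6 (rule 54): 0100110001111
Gen 7 (rule 62): 1111101011000
Gen 8 (rule 26): 1000000010100
Gen 9 (rule 225): 0011111001001
Gen 10 (rule 54): 0100000111111

Answer: never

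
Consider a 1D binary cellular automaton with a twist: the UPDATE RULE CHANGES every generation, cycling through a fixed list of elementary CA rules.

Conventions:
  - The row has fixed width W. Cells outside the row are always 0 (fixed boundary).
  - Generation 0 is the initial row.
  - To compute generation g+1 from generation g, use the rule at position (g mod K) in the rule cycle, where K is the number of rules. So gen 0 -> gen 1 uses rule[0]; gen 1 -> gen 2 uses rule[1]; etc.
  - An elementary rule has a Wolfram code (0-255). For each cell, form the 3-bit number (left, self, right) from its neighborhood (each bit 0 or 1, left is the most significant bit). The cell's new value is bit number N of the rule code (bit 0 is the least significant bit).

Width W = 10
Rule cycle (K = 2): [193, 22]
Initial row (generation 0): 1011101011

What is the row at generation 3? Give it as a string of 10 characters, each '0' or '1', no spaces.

Answer: 1000000001

Derivation:
Gen 0: 1011101011
Gen 1 (rule 193): 0001100001
Gen 2 (rule 22): 0010010011
Gen 3 (rule 193): 1000000001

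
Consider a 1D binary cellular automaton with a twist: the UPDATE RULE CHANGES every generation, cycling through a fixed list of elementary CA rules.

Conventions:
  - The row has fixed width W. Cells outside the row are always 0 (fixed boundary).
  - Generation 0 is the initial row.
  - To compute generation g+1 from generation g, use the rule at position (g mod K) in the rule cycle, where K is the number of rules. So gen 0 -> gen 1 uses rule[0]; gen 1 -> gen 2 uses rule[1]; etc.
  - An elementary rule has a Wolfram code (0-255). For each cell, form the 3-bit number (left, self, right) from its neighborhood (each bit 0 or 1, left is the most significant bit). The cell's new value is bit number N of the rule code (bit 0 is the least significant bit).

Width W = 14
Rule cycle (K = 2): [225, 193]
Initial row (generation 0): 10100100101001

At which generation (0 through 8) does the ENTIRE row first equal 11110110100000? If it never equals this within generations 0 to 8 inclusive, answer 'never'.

Gen 0: 10100100101001
Gen 1 (rule 225): 01000000010000
Gen 2 (rule 193): 00011111000111
Gen 3 (rule 225): 11001111010011
Gen 4 (rule 193): 01000111000001
Gen 5 (rule 225): 00010011011100
Gen 6 (rule 193): 11000001001101
Gen 7 (rule 225): 01011100000110
Gen 8 (rule 193): 00001101110010

Answer: never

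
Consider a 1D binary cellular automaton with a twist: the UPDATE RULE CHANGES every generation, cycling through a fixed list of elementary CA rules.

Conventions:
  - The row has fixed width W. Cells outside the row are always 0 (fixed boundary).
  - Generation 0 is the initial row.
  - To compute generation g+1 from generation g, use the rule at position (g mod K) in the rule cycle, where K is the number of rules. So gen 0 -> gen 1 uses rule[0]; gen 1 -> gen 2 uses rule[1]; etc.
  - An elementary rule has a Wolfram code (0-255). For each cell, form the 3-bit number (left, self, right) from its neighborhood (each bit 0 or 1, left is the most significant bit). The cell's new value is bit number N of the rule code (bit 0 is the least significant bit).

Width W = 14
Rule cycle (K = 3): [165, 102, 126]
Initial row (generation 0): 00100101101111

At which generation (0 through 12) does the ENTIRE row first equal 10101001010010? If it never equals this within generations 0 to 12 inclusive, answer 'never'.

Gen 0: 00100101101111
Gen 1 (rule 165): 10100110010110
Gen 2 (rule 102): 11101010111010
Gen 3 (rule 126): 10111111101111
Gen 4 (rule 165): 11011111010110
Gen 5 (rule 102): 01100001111010
Gen 6 (rule 126): 11110011001111
Gen 7 (rule 165): 01100000000110
Gen 8 (rule 102): 10100000001010
Gen 9 (rule 126): 11110000011111
Gen 10 (rule 165): 01100111001110
Gen 11 (rule 102): 10101001010010
Gen 12 (rule 126): 11111111111111

Answer: 11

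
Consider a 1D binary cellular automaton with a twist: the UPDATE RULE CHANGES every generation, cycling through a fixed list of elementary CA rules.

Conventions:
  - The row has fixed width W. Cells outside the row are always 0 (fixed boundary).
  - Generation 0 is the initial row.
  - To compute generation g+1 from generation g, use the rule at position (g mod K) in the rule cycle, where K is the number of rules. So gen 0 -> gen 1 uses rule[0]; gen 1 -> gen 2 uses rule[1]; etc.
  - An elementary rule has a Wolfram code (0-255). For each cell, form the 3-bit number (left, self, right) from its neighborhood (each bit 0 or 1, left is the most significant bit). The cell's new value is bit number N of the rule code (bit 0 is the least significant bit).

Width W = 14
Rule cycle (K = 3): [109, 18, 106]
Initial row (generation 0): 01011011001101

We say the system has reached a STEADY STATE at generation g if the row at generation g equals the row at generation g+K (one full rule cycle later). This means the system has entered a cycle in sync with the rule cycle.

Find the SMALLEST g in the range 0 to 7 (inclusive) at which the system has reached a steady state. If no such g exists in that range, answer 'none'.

Gen 0: 01011011001101
Gen 1 (rule 109): 01111111001111
Gen 2 (rule 18): 10000000110000
Gen 3 (rule 106): 00000001110000
Gen 4 (rule 109): 11111101010111
Gen 5 (rule 18): 00000000000000
Gen 6 (rule 106): 00000000000000
Gen 7 (rule 109): 11111111111111
Gen 8 (rule 18): 00000000000000
Gen 9 (rule 106): 00000000000000
Gen 10 (rule 109): 11111111111111

Answer: 5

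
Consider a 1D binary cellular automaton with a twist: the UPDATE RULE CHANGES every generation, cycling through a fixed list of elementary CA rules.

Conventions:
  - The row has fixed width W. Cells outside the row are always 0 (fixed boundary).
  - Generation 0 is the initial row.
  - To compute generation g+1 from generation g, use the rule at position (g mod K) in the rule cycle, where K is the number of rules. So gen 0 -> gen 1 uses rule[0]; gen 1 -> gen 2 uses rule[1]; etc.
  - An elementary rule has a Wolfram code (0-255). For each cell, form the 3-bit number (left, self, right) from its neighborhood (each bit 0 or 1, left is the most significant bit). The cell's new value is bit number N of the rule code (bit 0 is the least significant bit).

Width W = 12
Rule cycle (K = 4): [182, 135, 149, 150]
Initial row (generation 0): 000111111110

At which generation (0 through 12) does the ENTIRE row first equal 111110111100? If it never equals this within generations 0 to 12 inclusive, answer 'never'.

Gen 0: 000111111110
Gen 1 (rule 182): 001011111101
Gen 2 (rule 135): 111001111001
Gen 3 (rule 149): 010100110101
Gen 4 (rule 150): 110111000101
Gen 5 (rule 182): 001010101111
Gen 6 (rule 135): 111010100110
Gen 7 (rule 149): 010010110001
Gen 8 (rule 150): 111110001011
Gen 9 (rule 182): 011101011100
Gen 10 (rule 135): 101001001001
Gen 11 (rule 149): 101101101101
Gen 12 (rule 150): 100000000001

Answer: never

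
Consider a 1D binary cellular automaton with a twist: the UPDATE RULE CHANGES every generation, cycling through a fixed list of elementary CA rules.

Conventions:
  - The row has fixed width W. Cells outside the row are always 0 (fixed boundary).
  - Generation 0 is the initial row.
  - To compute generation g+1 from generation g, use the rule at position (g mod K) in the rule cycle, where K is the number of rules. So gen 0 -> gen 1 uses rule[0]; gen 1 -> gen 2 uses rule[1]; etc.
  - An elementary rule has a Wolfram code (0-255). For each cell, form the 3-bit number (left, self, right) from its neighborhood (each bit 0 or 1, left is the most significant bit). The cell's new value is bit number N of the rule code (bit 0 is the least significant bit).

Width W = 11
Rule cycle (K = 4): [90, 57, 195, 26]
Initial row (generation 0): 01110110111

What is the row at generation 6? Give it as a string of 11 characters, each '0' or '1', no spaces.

Gen 0: 01110110111
Gen 1 (rule 90): 11010110101
Gen 2 (rule 57): 10101101010
Gen 3 (rule 195): 00000100000
Gen 4 (rule 26): 00001010000
Gen 5 (rule 90): 00010001000
Gen 6 (rule 57): 11001100111

Answer: 11001100111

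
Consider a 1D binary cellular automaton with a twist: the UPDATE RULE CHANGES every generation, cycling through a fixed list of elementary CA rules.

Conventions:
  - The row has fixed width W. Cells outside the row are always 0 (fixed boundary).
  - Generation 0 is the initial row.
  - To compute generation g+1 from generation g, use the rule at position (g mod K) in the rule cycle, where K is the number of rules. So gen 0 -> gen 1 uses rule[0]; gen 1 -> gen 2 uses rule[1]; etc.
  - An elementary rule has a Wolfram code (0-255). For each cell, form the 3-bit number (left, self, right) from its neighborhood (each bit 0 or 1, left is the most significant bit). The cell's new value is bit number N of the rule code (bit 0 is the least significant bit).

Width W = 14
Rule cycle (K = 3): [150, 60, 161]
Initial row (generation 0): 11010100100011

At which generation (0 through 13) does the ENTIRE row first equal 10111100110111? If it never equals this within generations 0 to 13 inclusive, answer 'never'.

Gen 0: 11010100100011
Gen 1 (rule 150): 00010111110100
Gen 2 (rule 60): 00011100001110
Gen 3 (rule 161): 11001001100100
Gen 4 (rule 150): 00111110011110
Gen 5 (rule 60): 00100001010001
Gen 6 (rule 161): 10001100100100
Gen 7 (rule 150): 11010011111110
Gen 8 (rule 60): 10111010000001
Gen 9 (rule 161): 01010100111100
Gen 10 (rule 150): 11010111011010
Gen 11 (rule 60): 10111100110111
Gen 12 (rule 161): 01011000001010
Gen 13 (rule 150): 11000100011011

Answer: 11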